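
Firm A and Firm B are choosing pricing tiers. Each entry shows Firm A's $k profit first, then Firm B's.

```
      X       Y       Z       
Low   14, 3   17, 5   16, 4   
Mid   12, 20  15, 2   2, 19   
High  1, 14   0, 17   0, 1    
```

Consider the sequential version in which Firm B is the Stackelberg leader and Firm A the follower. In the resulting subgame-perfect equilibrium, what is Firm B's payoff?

Solve by backward induction (Firm B leads).
- X → Firm A plays Low (best of 14, 12, 1); Firm B gets 3.
- Y → Firm A plays Low (best of 17, 15, 0); Firm B gets 5.
- Z → Firm A plays Low (best of 16, 2, 0); Firm B gets 4.
Maximizing over 3, 5, 4, Firm B chooses Y. Subgame-perfect outcome: (Low, Y) with payoffs (17, 5).

5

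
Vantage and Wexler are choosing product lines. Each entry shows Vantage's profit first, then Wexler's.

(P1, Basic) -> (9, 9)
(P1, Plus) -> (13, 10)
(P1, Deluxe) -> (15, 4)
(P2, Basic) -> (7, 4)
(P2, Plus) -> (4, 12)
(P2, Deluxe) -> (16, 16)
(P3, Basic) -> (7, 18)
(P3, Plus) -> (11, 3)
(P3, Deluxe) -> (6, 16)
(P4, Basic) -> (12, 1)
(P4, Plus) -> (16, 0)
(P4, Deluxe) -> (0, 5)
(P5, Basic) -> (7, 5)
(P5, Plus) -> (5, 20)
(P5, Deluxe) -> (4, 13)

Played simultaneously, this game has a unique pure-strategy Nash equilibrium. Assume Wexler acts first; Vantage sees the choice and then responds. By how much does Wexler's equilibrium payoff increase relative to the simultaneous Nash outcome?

Backward induction with Wexler moving first.
- Basic → Vantage plays P4 (best of 9, 7, 7, 12, 7); Wexler gets 1.
- Plus → Vantage plays P4 (best of 13, 4, 11, 16, 5); Wexler gets 0.
- Deluxe → Vantage plays P2 (best of 15, 16, 6, 0, 4); Wexler gets 16.
Among 1, 0, 16, the best is 16 at Deluxe. Subgame-perfect outcome: (P2, Deluxe) with payoffs (16, 16).
Under simultaneous play:
Vantage's best replies: Basic→P4; Plus→P4; Deluxe→P2.
Wexler's best replies: P1→Plus; P2→Deluxe; P3→Basic; P4→Deluxe; P5→Plus.
Only (P2, Deluxe) has each player best-responding; Nash payoffs (16, 16).
Wexler's commitment gain: 16 − 16 = 0.

0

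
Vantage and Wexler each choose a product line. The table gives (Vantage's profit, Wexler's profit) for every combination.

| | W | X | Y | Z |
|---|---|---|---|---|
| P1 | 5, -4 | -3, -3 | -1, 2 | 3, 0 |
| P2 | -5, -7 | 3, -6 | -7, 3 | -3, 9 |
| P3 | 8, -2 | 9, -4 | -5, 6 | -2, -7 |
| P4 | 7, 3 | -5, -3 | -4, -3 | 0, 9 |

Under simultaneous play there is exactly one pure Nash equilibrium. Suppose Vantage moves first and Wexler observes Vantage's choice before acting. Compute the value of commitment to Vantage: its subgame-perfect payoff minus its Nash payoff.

Solve by backward induction (Vantage leads).
- P1 → Wexler plays Y (best of -4, -3, 2, 0); Vantage gets -1.
- P2 → Wexler plays Z (best of -7, -6, 3, 9); Vantage gets -3.
- P3 → Wexler plays Y (best of -2, -4, 6, -7); Vantage gets -5.
- P4 → Wexler plays Z (best of 3, -3, -3, 9); Vantage gets 0.
Vantage's induced payoffs are -1, -3, -5, 0, so Vantage commits to P4. Subgame-perfect outcome: (P4, Z) with payoffs (0, 9).
For the simultaneous game, intersect best replies.
Vantage's best replies: W→P3; X→P3; Y→P1; Z→P1.
Wexler's best replies: P1→Y; P2→Z; P3→Y; P4→Z.
The unique mutual best reply is (P1, Y), giving (-1, 2).
Vantage's commitment gain: 0 − -1 = 1.

1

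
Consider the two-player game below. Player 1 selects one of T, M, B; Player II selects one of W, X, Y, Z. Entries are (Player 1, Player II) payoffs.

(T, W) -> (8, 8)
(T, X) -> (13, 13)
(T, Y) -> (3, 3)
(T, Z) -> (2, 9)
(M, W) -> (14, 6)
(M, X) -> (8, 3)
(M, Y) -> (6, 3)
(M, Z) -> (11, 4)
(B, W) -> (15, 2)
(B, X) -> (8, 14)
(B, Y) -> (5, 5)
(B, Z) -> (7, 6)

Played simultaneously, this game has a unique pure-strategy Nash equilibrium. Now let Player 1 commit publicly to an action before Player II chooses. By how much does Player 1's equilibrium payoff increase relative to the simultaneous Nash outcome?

1

Solve by backward induction (Player 1 leads).
- T: Player II compares 8, 13, 3, 9 and picks X; Player 1 would get 13.
- M: Player II compares 6, 3, 3, 4 and picks W; Player 1 would get 14.
- B: Player II compares 2, 14, 5, 6 and picks X; Player 1 would get 8.
Among 13, 14, 8, the best is 14 at M. Subgame-perfect outcome: (M, W) with payoffs (14, 6).
For the simultaneous game, intersect best replies.
Player 1's best replies: W→B; X→T; Y→M; Z→M.
Player II's best replies: T→X; M→W; B→X.
The unique mutual best reply is (T, X), giving (13, 13).
Player 1's commitment gain: 14 − 13 = 1.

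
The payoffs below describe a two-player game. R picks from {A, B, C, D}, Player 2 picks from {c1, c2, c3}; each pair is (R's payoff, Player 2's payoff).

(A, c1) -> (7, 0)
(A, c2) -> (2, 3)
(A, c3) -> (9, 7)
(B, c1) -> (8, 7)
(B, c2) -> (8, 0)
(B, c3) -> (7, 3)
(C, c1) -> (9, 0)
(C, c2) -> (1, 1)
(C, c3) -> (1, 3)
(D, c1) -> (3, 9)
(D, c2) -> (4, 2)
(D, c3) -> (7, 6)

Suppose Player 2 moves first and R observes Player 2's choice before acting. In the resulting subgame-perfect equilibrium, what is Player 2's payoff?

7

Backward induction with Player 2 moving first.
- c1: R compares 7, 8, 9, 3 and picks C; Player 2 would get 0.
- c2: R compares 2, 8, 1, 4 and picks B; Player 2 would get 0.
- c3: R compares 9, 7, 1, 7 and picks A; Player 2 would get 7.
Among 0, 0, 7, the best is 7 at c3. Subgame-perfect outcome: (A, c3) with payoffs (9, 7).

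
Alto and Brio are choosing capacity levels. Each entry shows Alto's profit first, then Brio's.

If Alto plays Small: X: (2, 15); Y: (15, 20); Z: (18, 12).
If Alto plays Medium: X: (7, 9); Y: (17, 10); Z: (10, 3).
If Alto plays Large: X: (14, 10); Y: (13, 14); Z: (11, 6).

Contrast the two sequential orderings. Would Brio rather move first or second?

If Alto leads: Brio's best replies are Small→Y, Medium→Y, Large→Y; Alto's induced payoffs 15, 17, 13; outcome (Medium, Y), payoffs (17, 10).
If Brio leads: Alto's best replies are X→Large, Y→Medium, Z→Small; Brio's induced payoffs 10, 10, 12; outcome (Small, Z), payoffs (18, 12).
Brio gets 12 moving first and 10 moving second, so Brio prefers to move first.

first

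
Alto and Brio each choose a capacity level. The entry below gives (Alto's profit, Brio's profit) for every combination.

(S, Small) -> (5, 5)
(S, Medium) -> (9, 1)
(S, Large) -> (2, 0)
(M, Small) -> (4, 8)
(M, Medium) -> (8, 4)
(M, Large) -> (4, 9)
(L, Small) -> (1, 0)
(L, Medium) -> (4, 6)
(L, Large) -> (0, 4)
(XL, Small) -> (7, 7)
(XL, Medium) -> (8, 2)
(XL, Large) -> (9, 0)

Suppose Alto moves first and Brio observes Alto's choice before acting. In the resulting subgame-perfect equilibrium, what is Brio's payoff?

Solve by backward induction (Alto leads).
- S: BR = Small, leader payoff 5.
- M: BR = Large, leader payoff 4.
- L: BR = Medium, leader payoff 4.
- XL: BR = Small, leader payoff 7.
Among 5, 4, 4, 7, the best is 7 at XL. Subgame-perfect outcome: (XL, Small) with payoffs (7, 7).

7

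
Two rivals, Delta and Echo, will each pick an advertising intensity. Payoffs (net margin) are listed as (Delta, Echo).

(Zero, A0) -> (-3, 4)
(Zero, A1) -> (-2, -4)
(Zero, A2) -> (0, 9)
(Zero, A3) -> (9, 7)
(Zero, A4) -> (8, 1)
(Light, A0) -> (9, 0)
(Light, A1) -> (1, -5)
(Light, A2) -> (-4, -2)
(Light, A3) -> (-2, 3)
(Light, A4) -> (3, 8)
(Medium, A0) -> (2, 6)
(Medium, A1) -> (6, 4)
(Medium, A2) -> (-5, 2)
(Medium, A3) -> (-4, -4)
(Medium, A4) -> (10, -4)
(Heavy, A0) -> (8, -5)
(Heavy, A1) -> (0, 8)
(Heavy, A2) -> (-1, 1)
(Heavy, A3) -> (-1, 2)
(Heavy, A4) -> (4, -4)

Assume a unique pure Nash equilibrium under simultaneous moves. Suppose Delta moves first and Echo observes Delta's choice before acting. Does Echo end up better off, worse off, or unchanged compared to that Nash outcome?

Solve by backward induction (Delta leads).
- Zero: BR = A2, leader payoff 0.
- Light: BR = A4, leader payoff 3.
- Medium: BR = A0, leader payoff 2.
- Heavy: BR = A1, leader payoff 0.
Among 0, 3, 2, 0, the best is 3 at Light. Subgame-perfect outcome: (Light, A4) with payoffs (3, 8).
Under simultaneous play:
Delta's best replies: A0→Light; A1→Medium; A2→Zero; A3→Zero; A4→Medium.
Echo's best replies: Zero→A2; Light→A4; Medium→A0; Heavy→A1.
Only (Zero, A2) has each player best-responding; Nash payoffs (0, 9).
Echo earns 8 sequentially versus 9 at the Nash outcome: worse off.

worse off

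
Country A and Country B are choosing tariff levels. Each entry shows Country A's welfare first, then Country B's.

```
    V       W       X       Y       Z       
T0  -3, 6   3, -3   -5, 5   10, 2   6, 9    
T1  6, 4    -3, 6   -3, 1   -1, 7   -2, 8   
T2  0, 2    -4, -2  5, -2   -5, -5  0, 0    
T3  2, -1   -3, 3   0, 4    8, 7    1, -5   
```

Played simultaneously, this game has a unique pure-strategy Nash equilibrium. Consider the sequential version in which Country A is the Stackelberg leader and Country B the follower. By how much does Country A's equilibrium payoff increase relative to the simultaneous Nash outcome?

Country B best-responds to each possible Country A move:
- T0: BR = Z, leader payoff 6.
- T1: BR = Z, leader payoff -2.
- T2: BR = V, leader payoff 0.
- T3: BR = Y, leader payoff 8.
Maximizing over 6, -2, 0, 8, Country A chooses T3. Subgame-perfect outcome: (T3, Y) with payoffs (8, 7).
For the simultaneous game, intersect best replies.
Country A's best replies: V→T1; W→T0; X→T2; Y→T0; Z→T0.
Country B's best replies: T0→Z; T1→Z; T2→V; T3→Y.
Only (T0, Z) has each player best-responding; Nash payoffs (6, 9).
Country A's commitment gain: 8 − 6 = 2.

2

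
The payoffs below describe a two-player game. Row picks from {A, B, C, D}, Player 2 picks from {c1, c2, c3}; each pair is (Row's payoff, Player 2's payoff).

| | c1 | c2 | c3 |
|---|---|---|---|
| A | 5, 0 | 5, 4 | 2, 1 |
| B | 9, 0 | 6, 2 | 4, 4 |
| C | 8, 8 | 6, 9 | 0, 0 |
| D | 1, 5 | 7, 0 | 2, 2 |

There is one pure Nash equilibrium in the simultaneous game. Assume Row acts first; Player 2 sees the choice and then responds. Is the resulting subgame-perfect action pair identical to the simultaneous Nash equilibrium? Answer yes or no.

Player 2 best-responds to each possible Row move:
- A → Player 2 plays c2 (best of 0, 4, 1); Row gets 5.
- B → Player 2 plays c3 (best of 0, 2, 4); Row gets 4.
- C → Player 2 plays c2 (best of 8, 9, 0); Row gets 6.
- D → Player 2 plays c1 (best of 5, 0, 2); Row gets 1.
Among 5, 4, 6, 1, the best is 6 at C. Subgame-perfect outcome: (C, c2) with payoffs (6, 9).
Now find the simultaneous Nash equilibrium.
Row's best replies: c1→B; c2→D; c3→B.
Player 2's best replies: A→c2; B→c3; C→c2; D→c1.
The unique mutual best reply is (B, c3), giving (4, 4).
Sequential outcome (C, c2) differs from the Nash profile (B, c3).

no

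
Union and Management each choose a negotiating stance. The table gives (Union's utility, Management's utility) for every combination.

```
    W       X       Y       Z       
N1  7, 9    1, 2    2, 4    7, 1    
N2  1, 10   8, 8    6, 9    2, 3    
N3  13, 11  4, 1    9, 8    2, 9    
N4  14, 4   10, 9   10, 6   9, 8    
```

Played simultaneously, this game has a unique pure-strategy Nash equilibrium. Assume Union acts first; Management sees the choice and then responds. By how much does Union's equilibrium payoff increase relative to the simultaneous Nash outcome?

Management best-responds to each possible Union move:
- N1: BR = W, leader payoff 7.
- N2: BR = W, leader payoff 1.
- N3: BR = W, leader payoff 13.
- N4: BR = X, leader payoff 10.
Maximizing over 7, 1, 13, 10, Union chooses N3. Subgame-perfect outcome: (N3, W) with payoffs (13, 11).
For the simultaneous game, intersect best replies.
Union's best replies: W→N4; X→N4; Y→N4; Z→N4.
Management's best replies: N1→W; N2→W; N3→W; N4→X.
The unique mutual best reply is (N4, X), giving (10, 9).
Union's commitment gain: 13 − 10 = 3.

3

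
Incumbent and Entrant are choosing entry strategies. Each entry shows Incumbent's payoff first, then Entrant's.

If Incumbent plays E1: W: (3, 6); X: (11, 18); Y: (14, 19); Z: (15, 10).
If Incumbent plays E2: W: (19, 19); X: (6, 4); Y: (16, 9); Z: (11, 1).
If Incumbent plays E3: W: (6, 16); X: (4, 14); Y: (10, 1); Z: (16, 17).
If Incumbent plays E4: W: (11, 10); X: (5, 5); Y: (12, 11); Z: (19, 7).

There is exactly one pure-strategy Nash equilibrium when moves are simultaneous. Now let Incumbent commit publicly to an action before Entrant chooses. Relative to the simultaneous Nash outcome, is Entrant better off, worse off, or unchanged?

unchanged

Backward induction with Incumbent moving first.
- E1: BR = Y, leader payoff 14.
- E2: BR = W, leader payoff 19.
- E3: BR = Z, leader payoff 16.
- E4: BR = Y, leader payoff 12.
Maximizing over 14, 19, 16, 12, Incumbent chooses E2. Subgame-perfect outcome: (E2, W) with payoffs (19, 19).
Now find the simultaneous Nash equilibrium.
Incumbent's best replies: W→E2; X→E1; Y→E2; Z→E4.
Entrant's best replies: E1→Y; E2→W; E3→Z; E4→Y.
Only (E2, W) has each player best-responding; Nash payoffs (19, 19).
Entrant earns 19 sequentially versus 19 at the Nash outcome: unchanged.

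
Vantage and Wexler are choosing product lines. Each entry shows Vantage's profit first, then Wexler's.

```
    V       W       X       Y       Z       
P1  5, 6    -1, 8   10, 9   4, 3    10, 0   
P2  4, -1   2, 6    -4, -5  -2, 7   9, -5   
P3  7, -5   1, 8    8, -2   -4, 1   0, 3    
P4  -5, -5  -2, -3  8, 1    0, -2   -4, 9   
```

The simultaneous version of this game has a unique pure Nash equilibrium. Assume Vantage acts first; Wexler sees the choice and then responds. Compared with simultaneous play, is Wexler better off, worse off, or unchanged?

unchanged

Solve by backward induction (Vantage leads).
- P1 → Wexler plays X (best of 6, 8, 9, 3, 0); Vantage gets 10.
- P2 → Wexler plays Y (best of -1, 6, -5, 7, -5); Vantage gets -2.
- P3 → Wexler plays W (best of -5, 8, -2, 1, 3); Vantage gets 1.
- P4 → Wexler plays Z (best of -5, -3, 1, -2, 9); Vantage gets -4.
Vantage's induced payoffs are 10, -2, 1, -4, so Vantage commits to P1. Subgame-perfect outcome: (P1, X) with payoffs (10, 9).
For the simultaneous game, intersect best replies.
Vantage's best replies: V→P3; W→P2; X→P1; Y→P1; Z→P1.
Wexler's best replies: P1→X; P2→Y; P3→W; P4→Z.
The unique mutual best reply is (P1, X), giving (10, 9).
Wexler earns 9 sequentially versus 9 at the Nash outcome: unchanged.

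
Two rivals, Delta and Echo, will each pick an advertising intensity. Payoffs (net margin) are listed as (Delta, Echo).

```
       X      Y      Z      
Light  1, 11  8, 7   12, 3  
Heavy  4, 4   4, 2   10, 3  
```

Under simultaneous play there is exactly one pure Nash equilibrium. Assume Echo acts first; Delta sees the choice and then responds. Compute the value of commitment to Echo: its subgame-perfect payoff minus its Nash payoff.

3

Work backward from Delta's decision.
- X: BR = Heavy, leader payoff 4.
- Y: BR = Light, leader payoff 7.
- Z: BR = Light, leader payoff 3.
Maximizing over 4, 7, 3, Echo chooses Y. Subgame-perfect outcome: (Light, Y) with payoffs (8, 7).
Under simultaneous play:
Delta's best replies: X→Heavy; Y→Light; Z→Light.
Echo's best replies: Light→X; Heavy→X.
Only (Heavy, X) has each player best-responding; Nash payoffs (4, 4).
Echo's commitment gain: 7 − 4 = 3.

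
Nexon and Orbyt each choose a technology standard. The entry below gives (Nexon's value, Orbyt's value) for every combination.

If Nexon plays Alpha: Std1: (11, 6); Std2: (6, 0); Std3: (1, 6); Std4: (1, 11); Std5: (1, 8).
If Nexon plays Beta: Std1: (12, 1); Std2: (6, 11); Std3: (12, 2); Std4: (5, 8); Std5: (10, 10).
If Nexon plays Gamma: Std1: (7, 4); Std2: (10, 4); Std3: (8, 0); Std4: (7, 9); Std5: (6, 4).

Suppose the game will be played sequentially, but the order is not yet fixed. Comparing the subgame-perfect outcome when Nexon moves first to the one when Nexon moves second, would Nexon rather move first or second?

If Nexon leads: Orbyt's best replies are Alpha→Std4, Beta→Std2, Gamma→Std4; Nexon's induced payoffs 1, 6, 7; outcome (Gamma, Std4), payoffs (7, 9).
If Orbyt leads: Nexon's best replies are Std1→Beta, Std2→Gamma, Std3→Beta, Std4→Gamma, Std5→Beta; Orbyt's induced payoffs 1, 4, 2, 9, 10; outcome (Beta, Std5), payoffs (10, 10).
Nexon gets 7 moving first and 10 moving second, so Nexon prefers to move second.

second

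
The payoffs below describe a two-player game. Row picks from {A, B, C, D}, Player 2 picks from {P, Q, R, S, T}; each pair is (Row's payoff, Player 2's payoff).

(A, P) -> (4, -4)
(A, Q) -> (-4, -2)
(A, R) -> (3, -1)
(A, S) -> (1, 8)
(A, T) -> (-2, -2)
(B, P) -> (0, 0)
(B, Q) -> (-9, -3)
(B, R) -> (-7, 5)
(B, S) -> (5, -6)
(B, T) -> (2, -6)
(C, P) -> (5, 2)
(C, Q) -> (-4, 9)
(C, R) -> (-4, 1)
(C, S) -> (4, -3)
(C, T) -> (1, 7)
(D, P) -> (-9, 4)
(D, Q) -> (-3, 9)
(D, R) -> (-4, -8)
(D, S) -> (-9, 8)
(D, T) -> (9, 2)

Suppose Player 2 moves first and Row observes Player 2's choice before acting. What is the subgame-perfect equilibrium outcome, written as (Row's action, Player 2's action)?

Backward induction with Player 2 moving first.
- P: BR = C, leader payoff 2.
- Q: BR = D, leader payoff 9.
- R: BR = A, leader payoff -1.
- S: BR = B, leader payoff -6.
- T: BR = D, leader payoff 2.
Player 2's induced payoffs are 2, 9, -1, -6, 2, so Player 2 commits to Q. Subgame-perfect outcome: (D, Q) with payoffs (-3, 9).

(D, Q)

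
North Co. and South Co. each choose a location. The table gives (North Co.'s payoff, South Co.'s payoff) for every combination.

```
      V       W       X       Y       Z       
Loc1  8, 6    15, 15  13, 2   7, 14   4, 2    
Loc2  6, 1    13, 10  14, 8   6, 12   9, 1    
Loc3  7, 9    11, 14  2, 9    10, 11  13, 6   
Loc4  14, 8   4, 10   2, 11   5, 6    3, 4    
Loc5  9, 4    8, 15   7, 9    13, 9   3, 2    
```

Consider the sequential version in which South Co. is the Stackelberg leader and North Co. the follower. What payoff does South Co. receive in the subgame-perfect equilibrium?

15

Backward induction with South Co. moving first.
- V: BR = Loc4, leader payoff 8.
- W: BR = Loc1, leader payoff 15.
- X: BR = Loc2, leader payoff 8.
- Y: BR = Loc5, leader payoff 9.
- Z: BR = Loc3, leader payoff 6.
South Co.'s induced payoffs are 8, 15, 8, 9, 6, so South Co. commits to W. Subgame-perfect outcome: (Loc1, W) with payoffs (15, 15).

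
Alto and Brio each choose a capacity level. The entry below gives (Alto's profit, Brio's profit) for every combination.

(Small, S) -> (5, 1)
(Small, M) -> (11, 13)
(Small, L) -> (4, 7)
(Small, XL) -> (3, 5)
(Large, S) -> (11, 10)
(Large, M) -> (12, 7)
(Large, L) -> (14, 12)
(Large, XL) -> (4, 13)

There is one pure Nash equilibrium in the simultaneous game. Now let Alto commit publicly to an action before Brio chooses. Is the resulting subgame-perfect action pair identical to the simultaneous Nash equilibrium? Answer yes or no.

Backward induction with Alto moving first.
- Small: Brio compares 1, 13, 7, 5 and picks M; Alto would get 11.
- Large: Brio compares 10, 7, 12, 13 and picks XL; Alto would get 4.
Among 11, 4, the best is 11 at Small. Subgame-perfect outcome: (Small, M) with payoffs (11, 13).
For the simultaneous game, intersect best replies.
Alto's best replies: S→Large; M→Large; L→Large; XL→Large.
Brio's best replies: Small→M; Large→XL.
Only (Large, XL) has each player best-responding; Nash payoffs (4, 13).
Sequential outcome (Small, M) differs from the Nash profile (Large, XL).

no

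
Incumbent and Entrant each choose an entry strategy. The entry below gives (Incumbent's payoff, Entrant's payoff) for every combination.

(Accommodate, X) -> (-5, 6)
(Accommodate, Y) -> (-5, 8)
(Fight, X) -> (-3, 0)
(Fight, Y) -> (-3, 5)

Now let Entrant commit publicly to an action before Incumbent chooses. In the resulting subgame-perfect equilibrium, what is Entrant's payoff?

5

Backward induction with Entrant moving first.
- X → Incumbent plays Fight (best of -5, -3); Entrant gets 0.
- Y → Incumbent plays Fight (best of -5, -3); Entrant gets 5.
Maximizing over 0, 5, Entrant chooses Y. Subgame-perfect outcome: (Fight, Y) with payoffs (-3, 5).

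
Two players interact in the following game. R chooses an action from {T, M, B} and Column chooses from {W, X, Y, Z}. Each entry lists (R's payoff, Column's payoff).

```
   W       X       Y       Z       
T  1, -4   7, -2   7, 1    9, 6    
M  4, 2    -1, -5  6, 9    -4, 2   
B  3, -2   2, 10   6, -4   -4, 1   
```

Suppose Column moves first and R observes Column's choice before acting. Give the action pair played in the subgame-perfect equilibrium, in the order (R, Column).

Work backward from R's decision.
- W: BR = M, leader payoff 2.
- X: BR = T, leader payoff -2.
- Y: BR = T, leader payoff 1.
- Z: BR = T, leader payoff 6.
Among 2, -2, 1, 6, the best is 6 at Z. Subgame-perfect outcome: (T, Z) with payoffs (9, 6).

(T, Z)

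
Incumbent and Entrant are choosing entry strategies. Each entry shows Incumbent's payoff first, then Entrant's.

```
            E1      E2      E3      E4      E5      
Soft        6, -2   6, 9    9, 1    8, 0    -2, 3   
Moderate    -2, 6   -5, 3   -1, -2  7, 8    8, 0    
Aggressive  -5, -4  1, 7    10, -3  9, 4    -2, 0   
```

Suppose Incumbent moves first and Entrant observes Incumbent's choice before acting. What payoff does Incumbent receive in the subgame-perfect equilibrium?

Backward induction with Incumbent moving first.
- Soft → Entrant plays E2 (best of -2, 9, 1, 0, 3); Incumbent gets 6.
- Moderate → Entrant plays E4 (best of 6, 3, -2, 8, 0); Incumbent gets 7.
- Aggressive → Entrant plays E2 (best of -4, 7, -3, 4, 0); Incumbent gets 1.
Incumbent's induced payoffs are 6, 7, 1, so Incumbent commits to Moderate. Subgame-perfect outcome: (Moderate, E4) with payoffs (7, 8).

7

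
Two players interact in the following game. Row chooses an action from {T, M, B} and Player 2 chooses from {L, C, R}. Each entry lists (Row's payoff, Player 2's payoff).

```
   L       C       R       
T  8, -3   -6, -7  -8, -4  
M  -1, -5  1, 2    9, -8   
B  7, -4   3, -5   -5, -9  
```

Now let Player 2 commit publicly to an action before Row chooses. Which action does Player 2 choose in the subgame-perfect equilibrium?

L

Row best-responds to each possible Player 2 move:
- L → Row plays T (best of 8, -1, 7); Player 2 gets -3.
- C → Row plays B (best of -6, 1, 3); Player 2 gets -5.
- R → Row plays M (best of -8, 9, -5); Player 2 gets -8.
Among -3, -5, -8, the best is -3 at L. Subgame-perfect outcome: (T, L) with payoffs (8, -3).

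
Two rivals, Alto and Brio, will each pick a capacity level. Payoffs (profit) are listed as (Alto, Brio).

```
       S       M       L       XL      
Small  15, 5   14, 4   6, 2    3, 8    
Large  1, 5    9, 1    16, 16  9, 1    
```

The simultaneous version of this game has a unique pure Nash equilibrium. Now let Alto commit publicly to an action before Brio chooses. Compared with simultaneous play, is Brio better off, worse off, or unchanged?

Solve by backward induction (Alto leads).
- Small: BR = XL, leader payoff 3.
- Large: BR = L, leader payoff 16.
Alto's induced payoffs are 3, 16, so Alto commits to Large. Subgame-perfect outcome: (Large, L) with payoffs (16, 16).
Under simultaneous play:
Alto's best replies: S→Small; M→Small; L→Large; XL→Large.
Brio's best replies: Small→XL; Large→L.
The unique mutual best reply is (Large, L), giving (16, 16).
Brio earns 16 sequentially versus 16 at the Nash outcome: unchanged.

unchanged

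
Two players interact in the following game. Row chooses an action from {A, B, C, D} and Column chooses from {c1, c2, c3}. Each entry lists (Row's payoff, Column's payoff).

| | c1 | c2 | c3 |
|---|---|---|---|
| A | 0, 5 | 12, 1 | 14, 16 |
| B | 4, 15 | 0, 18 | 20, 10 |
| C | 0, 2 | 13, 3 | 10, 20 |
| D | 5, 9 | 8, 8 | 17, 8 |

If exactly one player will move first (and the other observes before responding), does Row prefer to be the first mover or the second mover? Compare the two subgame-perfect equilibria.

If Row leads: Column's best replies are A→c3, B→c2, C→c3, D→c1; Row's induced payoffs 14, 0, 10, 5; outcome (A, c3), payoffs (14, 16).
If Column leads: Row's best replies are c1→D, c2→C, c3→B; Column's induced payoffs 9, 3, 10; outcome (B, c3), payoffs (20, 10).
Row gets 14 moving first and 20 moving second, so Row prefers to move second.

second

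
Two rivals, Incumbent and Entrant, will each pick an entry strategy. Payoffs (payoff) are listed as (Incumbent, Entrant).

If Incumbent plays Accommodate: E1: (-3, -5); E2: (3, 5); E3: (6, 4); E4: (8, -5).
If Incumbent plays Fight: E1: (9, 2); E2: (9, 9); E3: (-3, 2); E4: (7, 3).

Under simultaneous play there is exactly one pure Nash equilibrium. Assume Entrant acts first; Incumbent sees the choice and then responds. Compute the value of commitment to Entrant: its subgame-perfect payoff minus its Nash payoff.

0

Incumbent best-responds to each possible Entrant move:
- E1: Incumbent compares -3, 9 and picks Fight; Entrant would get 2.
- E2: Incumbent compares 3, 9 and picks Fight; Entrant would get 9.
- E3: Incumbent compares 6, -3 and picks Accommodate; Entrant would get 4.
- E4: Incumbent compares 8, 7 and picks Accommodate; Entrant would get -5.
Maximizing over 2, 9, 4, -5, Entrant chooses E2. Subgame-perfect outcome: (Fight, E2) with payoffs (9, 9).
Now find the simultaneous Nash equilibrium.
Incumbent's best replies: E1→Fight; E2→Fight; E3→Accommodate; E4→Accommodate.
Entrant's best replies: Accommodate→E2; Fight→E2.
The unique mutual best reply is (Fight, E2), giving (9, 9).
Entrant's commitment gain: 9 − 9 = 0.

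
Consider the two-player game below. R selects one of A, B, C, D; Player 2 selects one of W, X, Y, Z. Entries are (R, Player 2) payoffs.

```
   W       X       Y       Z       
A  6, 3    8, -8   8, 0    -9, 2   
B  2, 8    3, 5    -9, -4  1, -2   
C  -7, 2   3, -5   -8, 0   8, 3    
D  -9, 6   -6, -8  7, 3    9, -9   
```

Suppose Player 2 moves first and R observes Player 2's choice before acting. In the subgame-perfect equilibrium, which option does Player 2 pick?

Solve by backward induction (Player 2 leads).
- W → R plays A (best of 6, 2, -7, -9); Player 2 gets 3.
- X → R plays A (best of 8, 3, 3, -6); Player 2 gets -8.
- Y → R plays A (best of 8, -9, -8, 7); Player 2 gets 0.
- Z → R plays D (best of -9, 1, 8, 9); Player 2 gets -9.
Player 2's induced payoffs are 3, -8, 0, -9, so Player 2 commits to W. Subgame-perfect outcome: (A, W) with payoffs (6, 3).

W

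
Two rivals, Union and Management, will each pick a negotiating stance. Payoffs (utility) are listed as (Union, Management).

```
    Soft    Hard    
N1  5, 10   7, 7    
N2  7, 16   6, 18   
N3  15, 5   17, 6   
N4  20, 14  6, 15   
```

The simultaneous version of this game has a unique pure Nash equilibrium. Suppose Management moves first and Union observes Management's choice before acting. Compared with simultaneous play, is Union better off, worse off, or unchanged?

better off

Work backward from Union's decision.
- Soft: BR = N4, leader payoff 14.
- Hard: BR = N3, leader payoff 6.
Management's induced payoffs are 14, 6, so Management commits to Soft. Subgame-perfect outcome: (N4, Soft) with payoffs (20, 14).
Now find the simultaneous Nash equilibrium.
Union's best replies: Soft→N4; Hard→N3.
Management's best replies: N1→Soft; N2→Hard; N3→Hard; N4→Hard.
The unique mutual best reply is (N3, Hard), giving (17, 6).
Union earns 20 sequentially versus 17 at the Nash outcome: better off.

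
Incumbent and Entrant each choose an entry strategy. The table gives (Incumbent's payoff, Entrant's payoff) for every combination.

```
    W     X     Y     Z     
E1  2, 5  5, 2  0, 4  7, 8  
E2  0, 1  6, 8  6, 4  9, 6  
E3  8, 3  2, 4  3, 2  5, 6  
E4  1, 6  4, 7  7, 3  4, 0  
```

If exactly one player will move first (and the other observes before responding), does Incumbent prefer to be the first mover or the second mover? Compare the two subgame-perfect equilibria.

first

If Incumbent leads: Entrant's best replies are E1→Z, E2→X, E3→Z, E4→X; Incumbent's induced payoffs 7, 6, 5, 4; outcome (E1, Z), payoffs (7, 8).
If Entrant leads: Incumbent's best replies are W→E3, X→E2, Y→E4, Z→E2; Entrant's induced payoffs 3, 8, 3, 6; outcome (E2, X), payoffs (6, 8).
Incumbent gets 7 moving first and 6 moving second, so Incumbent prefers to move first.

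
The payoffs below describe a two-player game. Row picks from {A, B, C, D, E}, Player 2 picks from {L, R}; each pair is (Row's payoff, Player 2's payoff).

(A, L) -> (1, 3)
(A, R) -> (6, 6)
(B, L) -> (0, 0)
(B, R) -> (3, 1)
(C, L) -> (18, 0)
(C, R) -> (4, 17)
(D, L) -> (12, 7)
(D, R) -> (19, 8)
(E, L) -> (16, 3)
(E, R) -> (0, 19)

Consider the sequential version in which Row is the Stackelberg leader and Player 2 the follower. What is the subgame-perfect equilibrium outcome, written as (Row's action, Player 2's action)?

(D, R)

Backward induction with Row moving first.
- A: Player 2 compares 3, 6 and picks R; Row would get 6.
- B: Player 2 compares 0, 1 and picks R; Row would get 3.
- C: Player 2 compares 0, 17 and picks R; Row would get 4.
- D: Player 2 compares 7, 8 and picks R; Row would get 19.
- E: Player 2 compares 3, 19 and picks R; Row would get 0.
Maximizing over 6, 3, 4, 19, 0, Row chooses D. Subgame-perfect outcome: (D, R) with payoffs (19, 8).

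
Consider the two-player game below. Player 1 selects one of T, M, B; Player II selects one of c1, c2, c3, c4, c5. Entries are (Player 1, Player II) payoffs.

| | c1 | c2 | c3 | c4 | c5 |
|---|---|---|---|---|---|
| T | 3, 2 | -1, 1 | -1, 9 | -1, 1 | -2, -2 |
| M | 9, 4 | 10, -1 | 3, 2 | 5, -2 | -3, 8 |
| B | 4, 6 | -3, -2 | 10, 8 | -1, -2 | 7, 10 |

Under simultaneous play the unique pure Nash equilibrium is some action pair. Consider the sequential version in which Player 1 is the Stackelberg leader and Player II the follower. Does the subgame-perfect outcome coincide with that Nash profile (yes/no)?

Player II best-responds to each possible Player 1 move:
- T → Player II plays c3 (best of 2, 1, 9, 1, -2); Player 1 gets -1.
- M → Player II plays c5 (best of 4, -1, 2, -2, 8); Player 1 gets -3.
- B → Player II plays c5 (best of 6, -2, 8, -2, 10); Player 1 gets 7.
Among -1, -3, 7, the best is 7 at B. Subgame-perfect outcome: (B, c5) with payoffs (7, 10).
For the simultaneous game, intersect best replies.
Player 1's best replies: c1→M; c2→M; c3→B; c4→M; c5→B.
Player II's best replies: T→c3; M→c5; B→c5.
The unique mutual best reply is (B, c5), giving (7, 10).
Sequential outcome (B, c5) coincides with the Nash profile (B, c5).

yes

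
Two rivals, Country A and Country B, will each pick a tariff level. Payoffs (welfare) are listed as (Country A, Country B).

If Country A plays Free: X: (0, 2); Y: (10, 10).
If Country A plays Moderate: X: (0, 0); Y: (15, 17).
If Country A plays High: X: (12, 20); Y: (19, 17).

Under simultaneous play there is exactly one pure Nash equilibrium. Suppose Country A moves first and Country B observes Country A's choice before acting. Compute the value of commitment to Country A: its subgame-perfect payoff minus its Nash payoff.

3

Country B best-responds to each possible Country A move:
- Free: Country B compares 2, 10 and picks Y; Country A would get 10.
- Moderate: Country B compares 0, 17 and picks Y; Country A would get 15.
- High: Country B compares 20, 17 and picks X; Country A would get 12.
Maximizing over 10, 15, 12, Country A chooses Moderate. Subgame-perfect outcome: (Moderate, Y) with payoffs (15, 17).
For the simultaneous game, intersect best replies.
Country A's best replies: X→High; Y→High.
Country B's best replies: Free→Y; Moderate→Y; High→X.
The unique mutual best reply is (High, X), giving (12, 20).
Country A's commitment gain: 15 − 12 = 3.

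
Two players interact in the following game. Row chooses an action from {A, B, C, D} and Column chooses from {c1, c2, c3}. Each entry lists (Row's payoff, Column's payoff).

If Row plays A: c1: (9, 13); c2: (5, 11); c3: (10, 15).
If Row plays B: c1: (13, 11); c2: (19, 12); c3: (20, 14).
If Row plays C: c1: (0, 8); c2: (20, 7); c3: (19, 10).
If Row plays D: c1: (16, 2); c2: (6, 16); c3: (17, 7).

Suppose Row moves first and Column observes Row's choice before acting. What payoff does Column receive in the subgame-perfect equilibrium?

Solve by backward induction (Row leads).
- A → Column plays c3 (best of 13, 11, 15); Row gets 10.
- B → Column plays c3 (best of 11, 12, 14); Row gets 20.
- C → Column plays c3 (best of 8, 7, 10); Row gets 19.
- D → Column plays c2 (best of 2, 16, 7); Row gets 6.
Among 10, 20, 19, 6, the best is 20 at B. Subgame-perfect outcome: (B, c3) with payoffs (20, 14).

14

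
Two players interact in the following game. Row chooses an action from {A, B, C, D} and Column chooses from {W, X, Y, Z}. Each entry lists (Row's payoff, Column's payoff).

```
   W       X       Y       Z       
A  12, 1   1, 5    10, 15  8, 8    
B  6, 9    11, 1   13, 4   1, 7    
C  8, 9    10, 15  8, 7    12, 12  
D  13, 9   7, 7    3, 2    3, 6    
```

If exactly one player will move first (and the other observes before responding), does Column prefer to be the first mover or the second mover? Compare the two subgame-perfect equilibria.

first

If Row leads: Column's best replies are A→Y, B→W, C→X, D→W; Row's induced payoffs 10, 6, 10, 13; outcome (D, W), payoffs (13, 9).
If Column leads: Row's best replies are W→D, X→B, Y→B, Z→C; Column's induced payoffs 9, 1, 4, 12; outcome (C, Z), payoffs (12, 12).
Column gets 12 moving first and 9 moving second, so Column prefers to move first.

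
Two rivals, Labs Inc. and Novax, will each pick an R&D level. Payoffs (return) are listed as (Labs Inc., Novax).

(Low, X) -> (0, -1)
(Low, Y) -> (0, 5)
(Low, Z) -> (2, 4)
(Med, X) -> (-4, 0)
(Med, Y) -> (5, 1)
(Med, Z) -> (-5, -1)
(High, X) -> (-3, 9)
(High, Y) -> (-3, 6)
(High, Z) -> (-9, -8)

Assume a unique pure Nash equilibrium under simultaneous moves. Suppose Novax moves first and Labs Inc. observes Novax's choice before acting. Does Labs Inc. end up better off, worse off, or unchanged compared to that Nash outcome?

worse off

Solve by backward induction (Novax leads).
- X: Labs Inc. compares 0, -4, -3 and picks Low; Novax would get -1.
- Y: Labs Inc. compares 0, 5, -3 and picks Med; Novax would get 1.
- Z: Labs Inc. compares 2, -5, -9 and picks Low; Novax would get 4.
Novax's induced payoffs are -1, 1, 4, so Novax commits to Z. Subgame-perfect outcome: (Low, Z) with payoffs (2, 4).
For the simultaneous game, intersect best replies.
Labs Inc.'s best replies: X→Low; Y→Med; Z→Low.
Novax's best replies: Low→Y; Med→Y; High→X.
The unique mutual best reply is (Med, Y), giving (5, 1).
Labs Inc. earns 2 sequentially versus 5 at the Nash outcome: worse off.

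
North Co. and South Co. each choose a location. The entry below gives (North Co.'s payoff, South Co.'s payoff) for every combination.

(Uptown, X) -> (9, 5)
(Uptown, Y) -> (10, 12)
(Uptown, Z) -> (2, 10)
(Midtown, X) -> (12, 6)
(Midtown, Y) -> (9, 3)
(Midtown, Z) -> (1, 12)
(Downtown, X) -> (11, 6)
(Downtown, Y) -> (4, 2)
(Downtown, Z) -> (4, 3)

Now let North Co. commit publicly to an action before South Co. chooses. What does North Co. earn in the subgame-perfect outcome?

Work backward from South Co.'s decision.
- Uptown → South Co. plays Y (best of 5, 12, 10); North Co. gets 10.
- Midtown → South Co. plays Z (best of 6, 3, 12); North Co. gets 1.
- Downtown → South Co. plays X (best of 6, 2, 3); North Co. gets 11.
Among 10, 1, 11, the best is 11 at Downtown. Subgame-perfect outcome: (Downtown, X) with payoffs (11, 6).

11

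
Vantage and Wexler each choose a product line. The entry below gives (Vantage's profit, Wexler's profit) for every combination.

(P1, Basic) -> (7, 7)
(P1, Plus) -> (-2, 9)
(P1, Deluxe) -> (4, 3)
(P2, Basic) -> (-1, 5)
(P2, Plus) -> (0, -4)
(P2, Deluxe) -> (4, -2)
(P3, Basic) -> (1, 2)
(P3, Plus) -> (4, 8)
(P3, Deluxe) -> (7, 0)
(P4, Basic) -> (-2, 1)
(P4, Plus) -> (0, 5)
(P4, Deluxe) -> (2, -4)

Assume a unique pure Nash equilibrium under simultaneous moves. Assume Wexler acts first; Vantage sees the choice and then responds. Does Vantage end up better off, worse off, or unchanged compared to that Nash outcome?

unchanged

Vantage best-responds to each possible Wexler move:
- Basic: Vantage compares 7, -1, 1, -2 and picks P1; Wexler would get 7.
- Plus: Vantage compares -2, 0, 4, 0 and picks P3; Wexler would get 8.
- Deluxe: Vantage compares 4, 4, 7, 2 and picks P3; Wexler would get 0.
Maximizing over 7, 8, 0, Wexler chooses Plus. Subgame-perfect outcome: (P3, Plus) with payoffs (4, 8).
Now find the simultaneous Nash equilibrium.
Vantage's best replies: Basic→P1; Plus→P3; Deluxe→P3.
Wexler's best replies: P1→Plus; P2→Basic; P3→Plus; P4→Plus.
The unique mutual best reply is (P3, Plus), giving (4, 8).
Vantage earns 4 sequentially versus 4 at the Nash outcome: unchanged.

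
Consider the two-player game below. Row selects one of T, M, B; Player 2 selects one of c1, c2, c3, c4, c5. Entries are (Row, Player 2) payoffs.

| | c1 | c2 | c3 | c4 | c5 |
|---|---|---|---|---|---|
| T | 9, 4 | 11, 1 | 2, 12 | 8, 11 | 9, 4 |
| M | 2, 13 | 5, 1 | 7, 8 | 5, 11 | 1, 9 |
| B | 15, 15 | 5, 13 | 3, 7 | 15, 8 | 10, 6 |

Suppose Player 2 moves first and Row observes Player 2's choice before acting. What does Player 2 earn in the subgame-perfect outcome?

15

Backward induction with Player 2 moving first.
- c1 → Row plays B (best of 9, 2, 15); Player 2 gets 15.
- c2 → Row plays T (best of 11, 5, 5); Player 2 gets 1.
- c3 → Row plays M (best of 2, 7, 3); Player 2 gets 8.
- c4 → Row plays B (best of 8, 5, 15); Player 2 gets 8.
- c5 → Row plays B (best of 9, 1, 10); Player 2 gets 6.
Maximizing over 15, 1, 8, 8, 6, Player 2 chooses c1. Subgame-perfect outcome: (B, c1) with payoffs (15, 15).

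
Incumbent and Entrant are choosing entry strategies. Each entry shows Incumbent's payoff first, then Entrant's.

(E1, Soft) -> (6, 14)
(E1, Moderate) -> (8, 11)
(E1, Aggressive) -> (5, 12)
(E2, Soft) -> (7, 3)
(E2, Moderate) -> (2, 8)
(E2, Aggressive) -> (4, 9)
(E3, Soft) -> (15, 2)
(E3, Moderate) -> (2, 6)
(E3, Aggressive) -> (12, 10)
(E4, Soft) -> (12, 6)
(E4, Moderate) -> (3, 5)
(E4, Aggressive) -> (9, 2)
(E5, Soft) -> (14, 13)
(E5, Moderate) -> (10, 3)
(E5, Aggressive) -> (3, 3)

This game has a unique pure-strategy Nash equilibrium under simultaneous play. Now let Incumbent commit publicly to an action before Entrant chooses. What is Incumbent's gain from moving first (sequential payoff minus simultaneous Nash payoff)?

Backward induction with Incumbent moving first.
- E1: BR = Soft, leader payoff 6.
- E2: BR = Aggressive, leader payoff 4.
- E3: BR = Aggressive, leader payoff 12.
- E4: BR = Soft, leader payoff 12.
- E5: BR = Soft, leader payoff 14.
Incumbent's induced payoffs are 6, 4, 12, 12, 14, so Incumbent commits to E5. Subgame-perfect outcome: (E5, Soft) with payoffs (14, 13).
Now find the simultaneous Nash equilibrium.
Incumbent's best replies: Soft→E3; Moderate→E5; Aggressive→E3.
Entrant's best replies: E1→Soft; E2→Aggressive; E3→Aggressive; E4→Soft; E5→Soft.
Only (E3, Aggressive) has each player best-responding; Nash payoffs (12, 10).
Incumbent's commitment gain: 14 − 12 = 2.

2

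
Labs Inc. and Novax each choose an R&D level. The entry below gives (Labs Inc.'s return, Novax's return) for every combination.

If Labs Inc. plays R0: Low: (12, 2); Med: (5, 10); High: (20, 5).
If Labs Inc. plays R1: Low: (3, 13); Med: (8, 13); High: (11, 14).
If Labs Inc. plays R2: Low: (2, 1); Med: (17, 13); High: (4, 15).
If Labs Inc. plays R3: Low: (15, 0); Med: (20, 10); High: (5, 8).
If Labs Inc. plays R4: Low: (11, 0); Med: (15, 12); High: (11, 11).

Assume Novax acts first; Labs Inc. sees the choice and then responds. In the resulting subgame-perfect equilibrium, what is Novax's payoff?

10

Solve by backward induction (Novax leads).
- Low → Labs Inc. plays R3 (best of 12, 3, 2, 15, 11); Novax gets 0.
- Med → Labs Inc. plays R3 (best of 5, 8, 17, 20, 15); Novax gets 10.
- High → Labs Inc. plays R0 (best of 20, 11, 4, 5, 11); Novax gets 5.
Maximizing over 0, 10, 5, Novax chooses Med. Subgame-perfect outcome: (R3, Med) with payoffs (20, 10).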